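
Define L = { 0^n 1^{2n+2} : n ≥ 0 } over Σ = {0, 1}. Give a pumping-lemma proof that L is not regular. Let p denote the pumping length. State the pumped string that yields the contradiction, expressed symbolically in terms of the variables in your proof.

0^{p+k} 1^{2p+2}

Suppose for contradiction that L is regular, and let p be the pumping length.
Take w = 0^p 1^{2p+2}. Then w ∈ L and |w| = 3p+2 ≥ p.
By the pumping lemma, w = xyz with |xy| ≤ p and |y| ≥ 1.
The first p characters of w are 0's, so xy (and hence y) consists only of 0's. Write y = 0^k, 1 ≤ k ≤ p.
Pump with i = 2: xy^2z = 0^{p+k} 1^{2p+2}. For this to lie in L we would need 2p+2 = 2(p+k)+2, which forces k = 0. But k ≥ 1, so xy^2z ∉ L.
This is a contradiction; hence L is not regular.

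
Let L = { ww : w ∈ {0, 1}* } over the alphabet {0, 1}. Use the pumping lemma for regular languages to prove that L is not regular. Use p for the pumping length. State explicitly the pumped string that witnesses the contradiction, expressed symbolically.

Assume L is regular. Let p be the pumping length given by the pumping lemma.
Take w = 0^p 1^p 0^p 1^p = uu where u = 0^p1^p; then w ∈ L and |w| = 4p ≥ p.
Write w = xyz as guaranteed by the lemma, with |xy| ≤ p and y is nonempty.
Since the first p symbols of w are all 0's and |xy| ≤ p, y lies entirely in the leading 0-block: y = 0^k for some k with 1 ≤ k ≤ p.
Pump with i = 2: xy^2z = 0^{p+k} 1^p 0^p 1^p, of length 4p+k. Suppose this equals vv. The string starts with 0 and ends with 1, so v does too; thus the boundary between the two copies of v is a 1→0 transition. There is exactly one such transition, at position 2p+k, so |v| = 2p+k and |vv| = 4p+2k ≠ 4p+k since k ≥ 1. So xy^2z ∉ L.
This contradicts the pumping lemma, so L is not regular.

0^{p+k} 1^p 0^p 1^p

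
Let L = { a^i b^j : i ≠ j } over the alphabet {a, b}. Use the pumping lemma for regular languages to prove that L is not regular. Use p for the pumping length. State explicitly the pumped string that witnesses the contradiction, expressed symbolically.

Suppose for contradiction that L is regular, and let p be the pumping length.
Choose w = a^p b^{p+p!}. Since p ≠ p+p!, w ∈ L; and |w| ≥ p.
By the pumping lemma, w = xyz with |xy| ≤ p and y is nonempty.
The first p characters of w are a's, so xy (and hence y) consists only of a's. Write y = a^k, 1 ≤ k ≤ p.
Since 1 ≤ k ≤ p, k divides p!; set t = 1 + p!/k. Then xy^t z has p + (p!/k)·k = p + p! copies of a. Now the a-count equals the b-count, so i ≠ j fails. So xy^t z = a^{p+p!} b^{p+p!} ∉ L.
This contradicts the pumping lemma, so L is not regular.

a^{p+p!} b^{p+p!}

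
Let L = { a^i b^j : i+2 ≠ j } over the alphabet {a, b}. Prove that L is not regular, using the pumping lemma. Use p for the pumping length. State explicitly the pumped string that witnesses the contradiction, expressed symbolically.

a^{p+p!} b^{p+p!+2}

Suppose for contradiction that L is regular, and let p be the pumping length.
Choose w = a^p b^{p+p!+2}. Since p ≠ (p+p!+2)-2 = p+p!, w ∈ L; and |w| ≥ p.
By the pumping lemma, w = xyz with |xy| ≤ p and |y| > 0.
Because |xy| ≤ p and w begins with p copies of a, we have y = a^k with 1 ≤ k ≤ p.
Since 1 ≤ k ≤ p, k divides p!; set t = 1 + p!/k. Then xy^t z has p + (p!/k)·k = p + p! copies of a. Now the a-count is p+p! and (b-count)-2 = (p+p!+2)-2 = p+p!, so i+2 ≠ j fails. So xy^t z = a^{p+p!} b^{p+p!+2} ∉ L.
This is a contradiction; hence L is not regular.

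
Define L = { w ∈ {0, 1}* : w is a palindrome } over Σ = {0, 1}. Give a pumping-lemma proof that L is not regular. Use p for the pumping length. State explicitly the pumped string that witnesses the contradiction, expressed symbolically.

Assume L is regular. Let p be the pumping length given by the pumping lemma.
Take w = 0^p 1 0^p, a palindrome of length 2p+1 ≥ p.
The pumping lemma gives a decomposition w = xyz where |xy| ≤ p and |y| > 0.
Since the first p symbols of w are all 0's and |xy| ≤ p, y lies entirely in the leading 0-block: y = 0^k for some k with 1 ≤ k ≤ p.
Pump with i = 2: xy^2z = 0^{p+k} 1 0^p. Its reverse is 0^p 1 0^{p+k}, which differs from xy^2z since k ≥ 1. So xy^2z is not a palindrome and xy^2z ∉ L.
Contradiction. Therefore L is not regular.

0^{p+k} 1 0^p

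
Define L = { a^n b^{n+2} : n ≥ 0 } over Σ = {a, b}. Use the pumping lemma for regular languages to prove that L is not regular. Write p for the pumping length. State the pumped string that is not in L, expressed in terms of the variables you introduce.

a^{p+k} b^{p+2}

Assume L is regular; let p be its pumping constant.
Take w = a^p b^{p+2}. Then w ∈ L and |w| = 2p+2 ≥ p.
The pumping lemma gives a decomposition w = xyz where |xy| ≤ p and |y| ≥ 1.
Since the first p symbols of w are all a's and |xy| ≤ p, y lies entirely in the leading a-block: y = a^k for some k with 1 ≤ k ≤ p.
Pump with i = 2: xy^2z = a^{p+k} b^{p+2}. For this to lie in L we would need p+2 = (p+k)+2, which forces k = 0. But k ≥ 1, so xy^2z ∉ L.
This contradicts the pumping lemma, so L is not regular.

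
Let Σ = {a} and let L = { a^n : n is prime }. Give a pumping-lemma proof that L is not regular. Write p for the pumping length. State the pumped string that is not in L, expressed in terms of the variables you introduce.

a^{q(1+k)}

Toward a contradiction, assume L is regular with pumping length p.
Let q be a prime with q ≥ p+2 (infinitely many primes exist), and take w = a^q ∈ L with |w| = q ≥ p.
The pumping lemma gives a decomposition w = xyz where |xy| ≤ p and |y| ≥ 1.
Then y = a^k for some k with 1 ≤ k ≤ p.
Since 1 ≤ k ≤ p, |xz| = q-k. Pump with i = q+1: |xy^{q+1}z| = (q-k)+(q+1)k = q+qk = q(1+k), which is composite (both factors ≥ 2). So xy^{q+1}z = a^{q(1+k)} ∉ L.
This is a contradiction; hence L is not regular.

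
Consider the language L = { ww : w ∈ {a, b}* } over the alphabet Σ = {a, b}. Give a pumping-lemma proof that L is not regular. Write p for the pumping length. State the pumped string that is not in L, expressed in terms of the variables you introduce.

Toward a contradiction, assume L is regular with pumping length p.
Take w = a^p b^p a^p b^p = uu where u = a^pb^p; then w ∈ L and |w| = 4p ≥ p.
Write w = xyz as guaranteed by the lemma, with |xy| ≤ p and |y| ≥ 1.
Since the first p symbols of w are all a's and |xy| ≤ p, y lies entirely in the leading a-block: y = a^k for some k with 1 ≤ k ≤ p.
Pump with i = 2: xy^2z = a^{p+k} b^p a^p b^p, of length 4p+k. Suppose this equals vv. The string starts with a and ends with b, so v does too; thus the boundary between the two copies of v is a b→a transition. There is exactly one such transition, at position 2p+k, so |v| = 2p+k and |vv| = 4p+2k ≠ 4p+k since k ≥ 1. So xy^2z ∉ L.
This is a contradiction; hence L is not regular.

a^{p+k} b^p a^p b^p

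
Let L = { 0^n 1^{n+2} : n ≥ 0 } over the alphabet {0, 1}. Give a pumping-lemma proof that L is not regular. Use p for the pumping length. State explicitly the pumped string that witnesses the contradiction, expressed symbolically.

Toward a contradiction, assume L is regular with pumping length p.
Let w = 0^p 1^{p+2} ∈ L; note |w| = 2p+2 ≥ p.
By the pumping lemma, w = xyz with |xy| ≤ p and |y| ≥ 1.
Because |xy| ≤ p and w begins with p copies of 0, we have y = 0^k with 1 ≤ k ≤ p.
Pump with i = 2: xy^2z = 0^{p+k} 1^{p+2}. For this to lie in L we would need p+2 = (p+k)+2, which forces k = 0. But k ≥ 1, so xy^2z ∉ L.
Contradiction. Therefore L is not regular.

0^{p+k} 1^{p+2}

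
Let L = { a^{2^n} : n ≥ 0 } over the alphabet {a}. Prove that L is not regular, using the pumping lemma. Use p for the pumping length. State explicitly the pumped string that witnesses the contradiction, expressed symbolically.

a^{2^p+k}

Assume L is regular. Let p be the pumping length given by the pumping lemma.
Take w = a^{2^p} ∈ L with |w| = 2^p ≥ p.
The pumping lemma gives a decomposition w = xyz where |xy| ≤ p and |y| ≥ 1.
Then y = a^k for some k with 1 ≤ k ≤ p.
Pump with i = 2: xy^2z = a^{2^p+k}. Since 1 ≤ k ≤ p < 2^p, we have 2^p < 2^p+k < 2^{p+1}, so 2^p+k is not a power of 2. So xy^2z ∉ L.
Contradiction. Therefore L is not regular.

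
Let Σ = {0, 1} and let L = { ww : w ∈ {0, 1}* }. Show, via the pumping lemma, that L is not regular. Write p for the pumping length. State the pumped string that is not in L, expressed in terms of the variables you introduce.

Suppose for contradiction that L is regular, and let p be the pumping length.
Take w = 0^p 1^p 0^p 1^p = uu where u = 0^p1^p; then w ∈ L and |w| = 4p ≥ p.
Write w = xyz as guaranteed by the lemma, with |xy| ≤ p and y is nonempty.
Since the first p symbols of w are all 0's and |xy| ≤ p, y lies entirely in the leading 0-block: y = 0^k for some k with 1 ≤ k ≤ p.
Pump with i = 2: xy^2z = 0^{p+k} 1^p 0^p 1^p, of length 4p+k. Suppose this equals vv. The string starts with 0 and ends with 1, so v does too; thus the boundary between the two copies of v is a 1→0 transition. There is exactly one such transition, at position 2p+k, so |v| = 2p+k and |vv| = 4p+2k ≠ 4p+k since k ≥ 1. So xy^2z ∉ L.
This is a contradiction; hence L is not regular.

0^{p+k} 1^p 0^p 1^p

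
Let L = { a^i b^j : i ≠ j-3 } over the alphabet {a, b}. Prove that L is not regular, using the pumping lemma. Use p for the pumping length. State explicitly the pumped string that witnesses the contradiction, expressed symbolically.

a^{p+p!} b^{p+p!+3}

Suppose for contradiction that L is regular, and let p be the pumping length.
Choose w = a^p b^{p+p!+3}. Since p ≠ (p+p!+3)-3 = p+p!, w ∈ L; and |w| ≥ p.
By the pumping lemma, w = xyz with |xy| ≤ p and |y| > 0.
Since the first p symbols of w are all a's and |xy| ≤ p, y lies entirely in the leading a-block: y = a^k for some k with 1 ≤ k ≤ p.
Since 1 ≤ k ≤ p, k divides p!; set t = 1 + p!/k. Then xy^t z has p + (p!/k)·k = p + p! copies of a. Now the a-count is p+p! and (b-count)-3 = (p+p!+3)-3 = p+p!, so i ≠ j-3 fails. So xy^t z = a^{p+p!} b^{p+p!+3} ∉ L.
Contradiction. Therefore L is not regular.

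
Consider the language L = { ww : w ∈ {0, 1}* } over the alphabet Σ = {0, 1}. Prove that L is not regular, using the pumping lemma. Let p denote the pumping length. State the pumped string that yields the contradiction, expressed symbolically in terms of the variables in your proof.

0^{p+k} 1^p 0^p 1^p

Toward a contradiction, assume L is regular with pumping length p.
Take w = 0^p 1^p 0^p 1^p = uu where u = 0^p1^p; then w ∈ L and |w| = 4p ≥ p.
By the pumping lemma, w = xyz with |xy| ≤ p and |y| ≥ 1.
The first p characters of w are 0's, so xy (and hence y) consists only of 0's. Write y = 0^k, 1 ≤ k ≤ p.
Pump with i = 2: xy^2z = 0^{p+k} 1^p 0^p 1^p, of length 4p+k. Suppose this equals vv. The string starts with 0 and ends with 1, so v does too; thus the boundary between the two copies of v is a 1→0 transition. There is exactly one such transition, at position 2p+k, so |v| = 2p+k and |vv| = 4p+2k ≠ 4p+k since k ≥ 1. So xy^2z ∉ L.
This is a contradiction; hence L is not regular.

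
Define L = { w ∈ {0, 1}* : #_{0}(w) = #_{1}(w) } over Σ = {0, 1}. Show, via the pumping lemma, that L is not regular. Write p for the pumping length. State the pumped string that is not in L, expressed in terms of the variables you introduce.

Suppose for contradiction that L is regular, and let p be the pumping length.
Choose w = 0^p 1^p ∈ L with |w| = 2p ≥ p.
Write w = xyz as guaranteed by the lemma, with |xy| ≤ p and |y| ≥ 1.
Since the first p symbols of w are all 0's and |xy| ≤ p, y lies entirely in the leading 0-block: y = 0^k for some k with 1 ≤ k ≤ p.
Pump with i = 2: xy^2z = 0^{p+k} 1^p has p+k occurrences of 0 but only p of 1. Since k ≥ 1 the counts differ, so xy^2z ∉ L.
Contradiction. Therefore L is not regular.

0^{p+k} 1^p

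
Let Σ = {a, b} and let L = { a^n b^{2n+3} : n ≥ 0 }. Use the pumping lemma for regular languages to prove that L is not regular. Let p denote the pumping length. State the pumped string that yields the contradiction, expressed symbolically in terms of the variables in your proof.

a^{p+k} b^{2p+3}

Assume L is regular. Let p be the pumping length given by the pumping lemma.
Let w = a^p b^{2p+3} ∈ L; note |w| = 3p+3 ≥ p.
By the pumping lemma, w = xyz with |xy| ≤ p and y is nonempty.
Since the first p symbols of w are all a's and |xy| ≤ p, y lies entirely in the leading a-block: y = a^k for some k with 1 ≤ k ≤ p.
Pump with i = 2: xy^2z = a^{p+k} b^{2p+3}. For this to lie in L we would need 2p+3 = 2(p+k)+3, which forces k = 0. But k ≥ 1, so xy^2z ∉ L.
This contradicts the pumping lemma, so L is not regular.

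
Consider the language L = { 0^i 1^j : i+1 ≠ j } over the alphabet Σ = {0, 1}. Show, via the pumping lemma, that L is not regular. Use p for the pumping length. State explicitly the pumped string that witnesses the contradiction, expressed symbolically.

Assume L is regular; let p be its pumping constant.
Choose w = 0^p 1^{p+p!+1}. Since p ≠ (p+p!+1)-1 = p+p!, w ∈ L; and |w| ≥ p.
By the pumping lemma, w = xyz with |xy| ≤ p and y is nonempty.
Because |xy| ≤ p and w begins with p copies of 0, we have y = 0^k with 1 ≤ k ≤ p.
Since 1 ≤ k ≤ p, k divides p!; set t = 1 + p!/k. Then xy^t z has p + (p!/k)·k = p + p! copies of 0. Now the 0-count is p+p! and (1-count)-1 = (p+p!+1)-1 = p+p!, so i+1 ≠ j fails. So xy^t z = 0^{p+p!} 1^{p+p!+1} ∉ L.
This contradicts the pumping lemma, so L is not regular.

0^{p+p!} 1^{p+p!+1}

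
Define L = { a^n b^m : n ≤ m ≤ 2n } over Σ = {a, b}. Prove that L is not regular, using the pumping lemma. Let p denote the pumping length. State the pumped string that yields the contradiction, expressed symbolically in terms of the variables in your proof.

a^{p+k} b^p

Assume L is regular; let p be its pumping constant.
Take w = a^p b^p ∈ L (since p ≤ p ≤ 2p), with |w| = 2p ≥ p.
By the pumping lemma, w = xyz with |xy| ≤ p and |y| > 0.
Since the first p symbols of w are all a's and |xy| ≤ p, y lies entirely in the leading a-block: y = a^k for some k with 1 ≤ k ≤ p.
Pump with i = 2: xy^2z = a^{p+k} b^p. Now n = p+k > p = m, so the condition n ≤ m fails. Thus xy^2z ∉ L.
This contradicts the pumping lemma, so L is not regular.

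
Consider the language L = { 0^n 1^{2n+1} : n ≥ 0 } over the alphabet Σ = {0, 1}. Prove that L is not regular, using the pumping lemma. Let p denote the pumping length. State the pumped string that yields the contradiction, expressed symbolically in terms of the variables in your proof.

Suppose for contradiction that L is regular, and let p be the pumping length.
Let w = 0^p 1^{2p+1} ∈ L; note |w| = 3p+1 ≥ p.
The pumping lemma gives a decomposition w = xyz where |xy| ≤ p and y is nonempty.
Since the first p symbols of w are all 0's and |xy| ≤ p, y lies entirely in the leading 0-block: y = 0^k for some k with 1 ≤ k ≤ p.
Pump with i = 2: xy^2z = 0^{p+k} 1^{2p+1}. For this to lie in L we would need 2p+1 = 2(p+k)+1, which forces k = 0. But k ≥ 1, so xy^2z ∉ L.
This is a contradiction; hence L is not regular.

0^{p+k} 1^{2p+1}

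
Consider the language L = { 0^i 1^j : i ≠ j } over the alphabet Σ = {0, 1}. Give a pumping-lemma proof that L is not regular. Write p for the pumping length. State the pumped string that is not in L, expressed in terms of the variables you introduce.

0^{p+p!} 1^{p+p!}

Toward a contradiction, assume L is regular with pumping length p.
Choose w = 0^p 1^{p+p!}. Since p ≠ p+p!, w ∈ L; and |w| ≥ p.
The pumping lemma gives a decomposition w = xyz where |xy| ≤ p and |y| > 0.
The first p characters of w are 0's, so xy (and hence y) consists only of 0's. Write y = 0^k, 1 ≤ k ≤ p.
Since 1 ≤ k ≤ p, k divides p!; set t = 1 + p!/k. Then xy^t z has p + (p!/k)·k = p + p! copies of 0. Now the 0-count equals the 1-count, so i ≠ j fails. So xy^t z = 0^{p+p!} 1^{p+p!} ∉ L.
This is a contradiction; hence L is not regular.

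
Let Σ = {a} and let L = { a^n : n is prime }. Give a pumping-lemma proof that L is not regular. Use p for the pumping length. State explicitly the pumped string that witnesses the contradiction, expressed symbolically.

Assume L is regular. Let p be the pumping length given by the pumping lemma.
Let q be a prime with q ≥ p+2 (infinitely many primes exist), and take w = a^q ∈ L with |w| = q ≥ p.
By the pumping lemma, w = xyz with |xy| ≤ p and |y| ≥ 1.
Then y = a^k for some k with 1 ≤ k ≤ p.
Since 1 ≤ k ≤ p, |xz| = q-k. Pump with i = q+1: |xy^{q+1}z| = (q-k)+(q+1)k = q+qk = q(1+k), which is composite (both factors ≥ 2). So xy^{q+1}z = a^{q(1+k)} ∉ L.
This is a contradiction; hence L is not regular.

a^{q(1+k)}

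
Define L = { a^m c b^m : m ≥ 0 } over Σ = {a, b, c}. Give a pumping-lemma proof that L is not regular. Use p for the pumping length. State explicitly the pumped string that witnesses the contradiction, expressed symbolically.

Assume L is regular; let p be its pumping constant.
Take w = a^p c b^p ∈ L with |w| = 2p+1 ≥ p.
By the pumping lemma, w = xyz with |xy| ≤ p and |y| > 0.
The first p characters of w are a's, so xy (and hence y) consists only of a's. Write y = a^k, 1 ≤ k ≤ p.
Pump with i = 2: xy^2z = a^{p+k} c b^p, which would require p+k = p. But k ≥ 1, so xy^2z ∉ L.
This contradicts the pumping lemma, so L is not regular.

a^{p+k} c b^p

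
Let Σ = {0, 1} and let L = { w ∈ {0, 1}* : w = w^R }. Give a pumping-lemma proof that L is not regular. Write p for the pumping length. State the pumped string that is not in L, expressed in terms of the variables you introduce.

0^{p+k} 1 0^p

Assume L is regular; let p be its pumping constant.
Take w = 0^p 1 0^p, a palindrome of length 2p+1 ≥ p.
The pumping lemma gives a decomposition w = xyz where |xy| ≤ p and |y| ≥ 1.
Since the first p symbols of w are all 0's and |xy| ≤ p, y lies entirely in the leading 0-block: y = 0^k for some k with 1 ≤ k ≤ p.
Pump with i = 2: xy^2z = 0^{p+k} 1 0^p. Its reverse is 0^p 1 0^{p+k}, which differs from xy^2z since k ≥ 1. So xy^2z is not a palindrome and xy^2z ∉ L.
This contradicts the pumping lemma, so L is not regular.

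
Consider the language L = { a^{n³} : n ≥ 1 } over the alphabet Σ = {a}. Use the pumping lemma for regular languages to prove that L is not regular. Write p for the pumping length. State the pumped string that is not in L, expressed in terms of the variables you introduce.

a^{p³+k}

Suppose for contradiction that L is regular, and let p be the pumping length.
Take w = a^{p³} ∈ L with |w| = p³ ≥ p.
Write w = xyz as guaranteed by the lemma, with |xy| ≤ p and |y| ≥ 1.
Then y = a^k for some k with 1 ≤ k ≤ p.
Pump with i = 2: xy^2z = a^{p³+k}. Since 1 ≤ k ≤ p, p³ < p³+k ≤ p³+p < p³+3p²+3p+1 = (p+1)³, so p³+k is not a perfect cube. So xy^2z ∉ L.
This contradicts the pumping lemma, so L is not regular.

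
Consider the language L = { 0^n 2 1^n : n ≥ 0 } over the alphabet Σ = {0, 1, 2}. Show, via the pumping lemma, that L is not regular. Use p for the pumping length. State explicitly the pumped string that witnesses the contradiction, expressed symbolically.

Suppose for contradiction that L is regular, and let p be the pumping length.
Take w = 0^p 2 1^p ∈ L with |w| = 2p+1 ≥ p.
By the pumping lemma, w = xyz with |xy| ≤ p and |y| > 0.
Because |xy| ≤ p and w begins with p copies of 0, we have y = 0^k with 1 ≤ k ≤ p.
Pump with i = 2: xy^2z = 0^{p+k} 2 1^p, which would require p+k = p. But k ≥ 1, so xy^2z ∉ L.
This is a contradiction; hence L is not regular.

0^{p+k} 2 1^p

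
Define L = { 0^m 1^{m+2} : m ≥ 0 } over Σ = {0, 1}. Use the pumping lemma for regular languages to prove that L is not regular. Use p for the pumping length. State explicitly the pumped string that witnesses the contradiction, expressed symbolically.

Assume L is regular. Let p be the pumping length given by the pumping lemma.
Choose w = 0^p 1^{p+2}, which is in L with |w| = 2p+2 ≥ p.
By the pumping lemma, w = xyz with |xy| ≤ p and |y| ≥ 1.
The first p characters of w are 0's, so xy (and hence y) consists only of 0's. Write y = 0^k, 1 ≤ k ≤ p.
Pump with i = 2: xy^2z = 0^{p+k} 1^{p+2}. For this to lie in L we would need p+2 = (p+k)+2, which forces k = 0. But k ≥ 1, so xy^2z ∉ L.
This contradicts the pumping lemma, so L is not regular.

0^{p+k} 1^{p+2}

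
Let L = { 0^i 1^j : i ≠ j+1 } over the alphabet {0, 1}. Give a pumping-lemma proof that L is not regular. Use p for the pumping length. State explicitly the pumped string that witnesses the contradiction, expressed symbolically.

Assume L is regular. Let p be the pumping length given by the pumping lemma.
Choose w = 0^p 1^{p+p!-1}. Since p ≠ (p+p!-1)+1 = p+p!, w ∈ L; and |w| ≥ p.
Write w = xyz as guaranteed by the lemma, with |xy| ≤ p and y is nonempty.
Because |xy| ≤ p and w begins with p copies of 0, we have y = 0^k with 1 ≤ k ≤ p.
Since 1 ≤ k ≤ p, k divides p!; set t = 1 + p!/k. Then xy^t z has p + (p!/k)·k = p + p! copies of 0. Now the 0-count is p+p! and (1-count)+1 = (p+p!-1)+1 = p+p!, so i ≠ j+1 fails. So xy^t z = 0^{p+p!} 1^{p+p!-1} ∉ L.
This contradicts the pumping lemma, so L is not regular.

0^{p+p!} 1^{p+p!-1}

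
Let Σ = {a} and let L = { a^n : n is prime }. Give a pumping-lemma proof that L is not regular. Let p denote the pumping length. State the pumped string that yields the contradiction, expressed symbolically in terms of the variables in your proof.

Assume L is regular. Let p be the pumping length given by the pumping lemma.
Let q be a prime with q ≥ p+2 (infinitely many primes exist), and take w = a^q ∈ L with |w| = q ≥ p.
Write w = xyz as guaranteed by the lemma, with |xy| ≤ p and y is nonempty.
Then y = a^k for some k with 1 ≤ k ≤ p.
Since 1 ≤ k ≤ p, |xz| = q-k. Pump with i = q+1: |xy^{q+1}z| = (q-k)+(q+1)k = q+qk = q(1+k), which is composite (both factors ≥ 2). So xy^{q+1}z = a^{q(1+k)} ∉ L.
This is a contradiction; hence L is not regular.

a^{q(1+k)}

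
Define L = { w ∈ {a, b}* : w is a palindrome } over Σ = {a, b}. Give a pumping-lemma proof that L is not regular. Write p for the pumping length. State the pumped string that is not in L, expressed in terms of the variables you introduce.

Suppose for contradiction that L is regular, and let p be the pumping length.
Take w = a^p b a^p, a palindrome of length 2p+1 ≥ p.
By the pumping lemma, w = xyz with |xy| ≤ p and |y| ≥ 1.
Because |xy| ≤ p and w begins with p copies of a, we have y = a^k with 1 ≤ k ≤ p.
Pump with i = 2: xy^2z = a^{p+k} b a^p. Its reverse is a^p b a^{p+k}, which differs from xy^2z since k ≥ 1. So xy^2z is not a palindrome and xy^2z ∉ L.
This is a contradiction; hence L is not regular.

a^{p+k} b a^p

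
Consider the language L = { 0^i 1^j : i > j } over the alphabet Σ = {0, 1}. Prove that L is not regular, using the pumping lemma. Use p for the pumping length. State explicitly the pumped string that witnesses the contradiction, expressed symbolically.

0^{p+1-k} 1^p

Suppose for contradiction that L is regular, and let p be the pumping length.
Choose w = 0^{p+1} 1^p ∈ L, with |w| = 2p+1 ≥ p.
The pumping lemma gives a decomposition w = xyz where |xy| ≤ p and |y| ≥ 1.
Since the first p symbols of w are all 0's and |xy| ≤ p, y lies entirely in the leading 0-block: y = 0^k for some k with 1 ≤ k ≤ p.
Consider xy^0z = xz = 0^{p+1-k} 1^p. Since k ≥ 1, the 0-count p+1-k is at most p, so i > j fails; thus xz ∉ L.
This contradicts the pumping lemma, so L is not regular.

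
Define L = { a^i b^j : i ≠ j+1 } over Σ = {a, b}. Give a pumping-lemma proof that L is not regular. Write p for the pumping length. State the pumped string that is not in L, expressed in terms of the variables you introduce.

a^{p+p!} b^{p+p!-1}

Suppose for contradiction that L is regular, and let p be the pumping length.
Choose w = a^p b^{p+p!-1}. Since p ≠ (p+p!-1)+1 = p+p!, w ∈ L; and |w| ≥ p.
By the pumping lemma, w = xyz with |xy| ≤ p and |y| ≥ 1.
Because |xy| ≤ p and w begins with p copies of a, we have y = a^k with 1 ≤ k ≤ p.
Since 1 ≤ k ≤ p, k divides p!; set t = 1 + p!/k. Then xy^t z has p + (p!/k)·k = p + p! copies of a. Now the a-count is p+p! and (b-count)+1 = (p+p!-1)+1 = p+p!, so i ≠ j+1 fails. So xy^t z = a^{p+p!} b^{p+p!-1} ∉ L.
This contradicts the pumping lemma, so L is not regular.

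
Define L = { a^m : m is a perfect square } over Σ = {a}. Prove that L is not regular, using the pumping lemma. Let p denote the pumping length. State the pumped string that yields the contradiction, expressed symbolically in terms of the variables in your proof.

a^{p²+k}

Suppose for contradiction that L is regular, and let p be the pumping length.
Take w = a^{p²} ∈ L with |w| = p² ≥ p.
The pumping lemma gives a decomposition w = xyz where |xy| ≤ p and |y| > 0.
Then y = a^k for some k with 1 ≤ k ≤ p.
Pump with i = 2: xy^2z = a^{p²+k}. Since 1 ≤ k ≤ p, p² < p²+k ≤ p²+p < (p+1)², so p²+k lies strictly between consecutive squares and is not a perfect square. So xy^2z ∉ L.
This is a contradiction; hence L is not regular.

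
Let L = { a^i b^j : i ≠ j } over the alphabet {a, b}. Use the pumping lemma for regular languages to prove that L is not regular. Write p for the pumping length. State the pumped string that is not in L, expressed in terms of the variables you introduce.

Toward a contradiction, assume L is regular with pumping length p.
Choose w = a^p b^{p+p!}. Since p ≠ p+p!, w ∈ L; and |w| ≥ p.
Write w = xyz as guaranteed by the lemma, with |xy| ≤ p and |y| > 0.
Because |xy| ≤ p and w begins with p copies of a, we have y = a^k with 1 ≤ k ≤ p.
Since 1 ≤ k ≤ p, k divides p!; set t = 1 + p!/k. Then xy^t z has p + (p!/k)·k = p + p! copies of a. Now the a-count equals the b-count, so i ≠ j fails. So xy^t z = a^{p+p!} b^{p+p!} ∉ L.
This contradicts the pumping lemma, so L is not regular.

a^{p+p!} b^{p+p!}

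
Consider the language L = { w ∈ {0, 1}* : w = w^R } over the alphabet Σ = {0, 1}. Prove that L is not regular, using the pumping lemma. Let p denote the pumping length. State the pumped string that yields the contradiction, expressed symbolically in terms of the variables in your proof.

Assume L is regular; let p be its pumping constant.
Take w = 0^p 1 0^p, a palindrome of length 2p+1 ≥ p.
By the pumping lemma, w = xyz with |xy| ≤ p and |y| > 0.
The first p characters of w are 0's, so xy (and hence y) consists only of 0's. Write y = 0^k, 1 ≤ k ≤ p.
Pump with i = 2: xy^2z = 0^{p+k} 1 0^p. Its reverse is 0^p 1 0^{p+k}, which differs from xy^2z since k ≥ 1. So xy^2z is not a palindrome and xy^2z ∉ L.
This contradicts the pumping lemma, so L is not regular.

0^{p+k} 1 0^p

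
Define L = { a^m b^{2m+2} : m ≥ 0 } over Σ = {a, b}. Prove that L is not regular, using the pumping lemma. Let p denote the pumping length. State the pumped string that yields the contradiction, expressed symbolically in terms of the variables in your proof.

Assume L is regular; let p be its pumping constant.
Take w = a^p b^{2p+2}. Then w ∈ L and |w| = 3p+2 ≥ p.
By the pumping lemma, w = xyz with |xy| ≤ p and |y| ≥ 1.
The first p characters of w are a's, so xy (and hence y) consists only of a's. Write y = a^k, 1 ≤ k ≤ p.
Pump with i = 2: xy^2z = a^{p+k} b^{2p+2}. For this to lie in L we would need 2p+2 = 2(p+k)+2, which forces k = 0. But k ≥ 1, so xy^2z ∉ L.
This is a contradiction; hence L is not regular.

a^{p+k} b^{2p+2}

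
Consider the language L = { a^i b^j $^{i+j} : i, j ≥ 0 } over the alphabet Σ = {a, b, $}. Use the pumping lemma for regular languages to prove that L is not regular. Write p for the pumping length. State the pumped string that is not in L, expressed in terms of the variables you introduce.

Toward a contradiction, assume L is regular with pumping length p.
Take w = a^p b^p $^{2p} ∈ L (with i=j=p, i+j=2p), |w| = 4p ≥ p.
By the pumping lemma, w = xyz with |xy| ≤ p and |y| ≥ 1.
The first p characters of w are a's, so xy (and hence y) consists only of a's. Write y = a^k, 1 ≤ k ≤ p.
Consider xy^2z = a^{p+k} b^p $^{2p}. Now the a- and b-counts sum to 2p+k, but the $-count is 2p ≠ 2p+k. So xy^2z ∉ L.
This contradicts the pumping lemma, so L is not regular.

a^{p+k} b^p $^{2p}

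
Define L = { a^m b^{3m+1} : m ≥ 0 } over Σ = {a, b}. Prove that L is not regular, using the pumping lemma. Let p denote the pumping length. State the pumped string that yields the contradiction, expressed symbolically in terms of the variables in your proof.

Toward a contradiction, assume L is regular with pumping length p.
Let w = a^p b^{3p+1} ∈ L; note |w| = 4p+1 ≥ p.
The pumping lemma gives a decomposition w = xyz where |xy| ≤ p and |y| ≥ 1.
Since the first p symbols of w are all a's and |xy| ≤ p, y lies entirely in the leading a-block: y = a^k for some k with 1 ≤ k ≤ p.
Pump with i = 2: xy^2z = a^{p+k} b^{3p+1}. For this to lie in L we would need 3p+1 = 3(p+k)+1, which forces k = 0. But k ≥ 1, so xy^2z ∉ L.
This contradicts the pumping lemma, so L is not regular.

a^{p+k} b^{3p+1}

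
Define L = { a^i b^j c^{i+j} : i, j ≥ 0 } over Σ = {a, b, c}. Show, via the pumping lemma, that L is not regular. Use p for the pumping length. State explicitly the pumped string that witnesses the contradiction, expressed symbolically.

Suppose for contradiction that L is regular, and let p be the pumping length.
Take w = a^p b^p c^{2p} ∈ L (with i=j=p, i+j=2p), |w| = 4p ≥ p.
The pumping lemma gives a decomposition w = xyz where |xy| ≤ p and |y| > 0.
Because |xy| ≤ p and w begins with p copies of a, we have y = a^k with 1 ≤ k ≤ p.
Consider xy^2z = a^{p+k} b^p c^{2p}. Now the a- and b-counts sum to 2p+k, but the c-count is 2p ≠ 2p+k. So xy^2z ∉ L.
This contradicts the pumping lemma, so L is not regular.

a^{p+k} b^p c^{2p}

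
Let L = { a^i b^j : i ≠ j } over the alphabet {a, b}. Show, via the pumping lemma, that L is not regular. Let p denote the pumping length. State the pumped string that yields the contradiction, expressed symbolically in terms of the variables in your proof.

Toward a contradiction, assume L is regular with pumping length p.
Choose w = a^p b^{p+p!}. Since p ≠ p+p!, w ∈ L; and |w| ≥ p.
The pumping lemma gives a decomposition w = xyz where |xy| ≤ p and |y| > 0.
The first p characters of w are a's, so xy (and hence y) consists only of a's. Write y = a^k, 1 ≤ k ≤ p.
Since 1 ≤ k ≤ p, k divides p!; set t = 1 + p!/k. Then xy^t z has p + (p!/k)·k = p + p! copies of a. Now the a-count equals the b-count, so i ≠ j fails. So xy^t z = a^{p+p!} b^{p+p!} ∉ L.
This contradicts the pumping lemma, so L is not regular.

a^{p+p!} b^{p+p!}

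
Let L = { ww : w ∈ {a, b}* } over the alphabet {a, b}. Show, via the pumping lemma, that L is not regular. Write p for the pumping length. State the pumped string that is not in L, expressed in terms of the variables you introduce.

Toward a contradiction, assume L is regular with pumping length p.
Take w = a^p b^p a^p b^p = uu where u = a^pb^p; then w ∈ L and |w| = 4p ≥ p.
Write w = xyz as guaranteed by the lemma, with |xy| ≤ p and |y| ≥ 1.
Since the first p symbols of w are all a's and |xy| ≤ p, y lies entirely in the leading a-block: y = a^k for some k with 1 ≤ k ≤ p.
Pump with i = 2: xy^2z = a^{p+k} b^p a^p b^p, of length 4p+k. Suppose this equals vv. The string starts with a and ends with b, so v does too; thus the boundary between the two copies of v is a b→a transition. There is exactly one such transition, at position 2p+k, so |v| = 2p+k and |vv| = 4p+2k ≠ 4p+k since k ≥ 1. So xy^2z ∉ L.
Contradiction. Therefore L is not regular.

a^{p+k} b^p a^p b^p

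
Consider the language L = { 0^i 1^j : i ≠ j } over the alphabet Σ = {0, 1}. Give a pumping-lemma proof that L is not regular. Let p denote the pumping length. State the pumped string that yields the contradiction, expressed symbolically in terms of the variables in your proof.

Assume L is regular; let p be its pumping constant.
Choose w = 0^p 1^{p+p!}. Since p ≠ p+p!, w ∈ L; and |w| ≥ p.
Write w = xyz as guaranteed by the lemma, with |xy| ≤ p and y is nonempty.
The first p characters of w are 0's, so xy (and hence y) consists only of 0's. Write y = 0^k, 1 ≤ k ≤ p.
Since 1 ≤ k ≤ p, k divides p!; set t = 1 + p!/k. Then xy^t z has p + (p!/k)·k = p + p! copies of 0. Now the 0-count equals the 1-count, so i ≠ j fails. So xy^t z = 0^{p+p!} 1^{p+p!} ∉ L.
This contradicts the pumping lemma, so L is not regular.

0^{p+p!} 1^{p+p!}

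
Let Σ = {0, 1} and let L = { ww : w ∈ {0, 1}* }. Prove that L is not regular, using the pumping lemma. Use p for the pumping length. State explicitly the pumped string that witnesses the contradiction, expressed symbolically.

0^{p+k} 1^p 0^p 1^p

Assume L is regular. Let p be the pumping length given by the pumping lemma.
Take w = 0^p 1^p 0^p 1^p = uu where u = 0^p1^p; then w ∈ L and |w| = 4p ≥ p.
The pumping lemma gives a decomposition w = xyz where |xy| ≤ p and |y| > 0.
The first p characters of w are 0's, so xy (and hence y) consists only of 0's. Write y = 0^k, 1 ≤ k ≤ p.
Pump with i = 2: xy^2z = 0^{p+k} 1^p 0^p 1^p, of length 4p+k. Suppose this equals vv. The string starts with 0 and ends with 1, so v does too; thus the boundary between the two copies of v is a 1→0 transition. There is exactly one such transition, at position 2p+k, so |v| = 2p+k and |vv| = 4p+2k ≠ 4p+k since k ≥ 1. So xy^2z ∉ L.
Contradiction. Therefore L is not regular.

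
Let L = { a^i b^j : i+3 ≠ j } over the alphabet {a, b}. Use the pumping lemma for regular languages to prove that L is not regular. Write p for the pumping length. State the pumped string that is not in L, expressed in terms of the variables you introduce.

a^{p+p!} b^{p+p!+3}

Toward a contradiction, assume L is regular with pumping length p.
Choose w = a^p b^{p+p!+3}. Since p ≠ (p+p!+3)-3 = p+p!, w ∈ L; and |w| ≥ p.
The pumping lemma gives a decomposition w = xyz where |xy| ≤ p and |y| > 0.
Because |xy| ≤ p and w begins with p copies of a, we have y = a^k with 1 ≤ k ≤ p.
Since 1 ≤ k ≤ p, k divides p!; set t = 1 + p!/k. Then xy^t z has p + (p!/k)·k = p + p! copies of a. Now the a-count is p+p! and (b-count)-3 = (p+p!+3)-3 = p+p!, so i+3 ≠ j fails. So xy^t z = a^{p+p!} b^{p+p!+3} ∉ L.
This is a contradiction; hence L is not regular.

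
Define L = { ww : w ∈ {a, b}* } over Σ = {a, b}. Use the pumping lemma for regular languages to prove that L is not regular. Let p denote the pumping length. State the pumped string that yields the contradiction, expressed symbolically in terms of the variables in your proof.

Toward a contradiction, assume L is regular with pumping length p.
Take w = a^p b^p a^p b^p = uu where u = a^pb^p; then w ∈ L and |w| = 4p ≥ p.
The pumping lemma gives a decomposition w = xyz where |xy| ≤ p and |y| ≥ 1.
The first p characters of w are a's, so xy (and hence y) consists only of a's. Write y = a^k, 1 ≤ k ≤ p.
Pump with i = 2: xy^2z = a^{p+k} b^p a^p b^p, of length 4p+k. Suppose this equals vv. The string starts with a and ends with b, so v does too; thus the boundary between the two copies of v is a b→a transition. There is exactly one such transition, at position 2p+k, so |v| = 2p+k and |vv| = 4p+2k ≠ 4p+k since k ≥ 1. So xy^2z ∉ L.
This is a contradiction; hence L is not regular.

a^{p+k} b^p a^p b^p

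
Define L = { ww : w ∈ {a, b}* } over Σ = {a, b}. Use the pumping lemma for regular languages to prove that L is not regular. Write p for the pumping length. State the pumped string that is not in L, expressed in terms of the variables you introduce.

Assume L is regular. Let p be the pumping length given by the pumping lemma.
Take w = a^p b^p a^p b^p = uu where u = a^pb^p; then w ∈ L and |w| = 4p ≥ p.
The pumping lemma gives a decomposition w = xyz where |xy| ≤ p and y is nonempty.
The first p characters of w are a's, so xy (and hence y) consists only of a's. Write y = a^k, 1 ≤ k ≤ p.
Pump with i = 2: xy^2z = a^{p+k} b^p a^p b^p, of length 4p+k. Suppose this equals vv. The string starts with a and ends with b, so v does too; thus the boundary between the two copies of v is a b→a transition. There is exactly one such transition, at position 2p+k, so |v| = 2p+k and |vv| = 4p+2k ≠ 4p+k since k ≥ 1. So xy^2z ∉ L.
This is a contradiction; hence L is not regular.

a^{p+k} b^p a^p b^p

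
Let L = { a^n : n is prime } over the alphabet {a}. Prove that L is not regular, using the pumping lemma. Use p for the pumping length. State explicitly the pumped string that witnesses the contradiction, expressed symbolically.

a^{q(1+k)}

Suppose for contradiction that L is regular, and let p be the pumping length.
Let q be a prime with q ≥ p+2 (infinitely many primes exist), and take w = a^q ∈ L with |w| = q ≥ p.
Write w = xyz as guaranteed by the lemma, with |xy| ≤ p and |y| > 0.
Then y = a^k for some k with 1 ≤ k ≤ p.
Since 1 ≤ k ≤ p, |xz| = q-k. Pump with i = q+1: |xy^{q+1}z| = (q-k)+(q+1)k = q+qk = q(1+k), which is composite (both factors ≥ 2). So xy^{q+1}z = a^{q(1+k)} ∉ L.
This contradicts the pumping lemma, so L is not regular.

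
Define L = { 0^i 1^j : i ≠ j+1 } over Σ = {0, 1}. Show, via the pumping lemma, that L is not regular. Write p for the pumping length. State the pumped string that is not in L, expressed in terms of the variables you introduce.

0^{p+p!} 1^{p+p!-1}

Assume L is regular; let p be its pumping constant.
Choose w = 0^p 1^{p+p!-1}. Since p ≠ (p+p!-1)+1 = p+p!, w ∈ L; and |w| ≥ p.
The pumping lemma gives a decomposition w = xyz where |xy| ≤ p and y is nonempty.
Since the first p symbols of w are all 0's and |xy| ≤ p, y lies entirely in the leading 0-block: y = 0^k for some k with 1 ≤ k ≤ p.
Since 1 ≤ k ≤ p, k divides p!; set t = 1 + p!/k. Then xy^t z has p + (p!/k)·k = p + p! copies of 0. Now the 0-count is p+p! and (1-count)+1 = (p+p!-1)+1 = p+p!, so i ≠ j+1 fails. So xy^t z = 0^{p+p!} 1^{p+p!-1} ∉ L.
Contradiction. Therefore L is not regular.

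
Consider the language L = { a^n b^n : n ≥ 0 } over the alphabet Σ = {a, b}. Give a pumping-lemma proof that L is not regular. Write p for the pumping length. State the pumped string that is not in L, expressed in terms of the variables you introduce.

a^{p+k} b^p

Toward a contradiction, assume L is regular with pumping length p.
Take w = a^p b^p. Then w ∈ L and |w| = 2p ≥ p.
By the pumping lemma, w = xyz with |xy| ≤ p and |y| ≥ 1.
Since the first p symbols of w are all a's and |xy| ≤ p, y lies entirely in the leading a-block: y = a^k for some k with 1 ≤ k ≤ p.
Pump with i = 2: xy^2z = a^{p+k} b^p. For this to lie in L we would need p = p+k, which forces k = 0. But k ≥ 1, so xy^2z ∉ L.
Contradiction. Therefore L is not regular.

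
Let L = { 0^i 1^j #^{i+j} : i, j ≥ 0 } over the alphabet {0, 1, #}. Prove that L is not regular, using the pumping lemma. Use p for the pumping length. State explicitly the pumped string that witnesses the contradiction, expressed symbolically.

0^{p+k} 1^p #^{2p}

Assume L is regular. Let p be the pumping length given by the pumping lemma.
Take w = 0^p 1^p #^{2p} ∈ L (with i=j=p, i+j=2p), |w| = 4p ≥ p.
The pumping lemma gives a decomposition w = xyz where |xy| ≤ p and |y| > 0.
Since the first p symbols of w are all 0's and |xy| ≤ p, y lies entirely in the leading 0-block: y = 0^k for some k with 1 ≤ k ≤ p.
Consider xy^2z = 0^{p+k} 1^p #^{2p}. Now the 0- and 1-counts sum to 2p+k, but the #-count is 2p ≠ 2p+k. So xy^2z ∉ L.
This contradicts the pumping lemma, so L is not regular.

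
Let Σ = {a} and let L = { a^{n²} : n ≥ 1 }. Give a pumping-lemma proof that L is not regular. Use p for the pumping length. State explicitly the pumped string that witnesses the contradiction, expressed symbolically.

Assume L is regular; let p be its pumping constant.
Take w = a^{p²} ∈ L with |w| = p² ≥ p.
By the pumping lemma, w = xyz with |xy| ≤ p and |y| ≥ 1.
Then y = a^k for some k with 1 ≤ k ≤ p.
Pump with i = 2: xy^2z = a^{p²+k}. Since 1 ≤ k ≤ p, p² < p²+k ≤ p²+p < (p+1)², so p²+k lies strictly between consecutive squares and is not a perfect square. So xy^2z ∉ L.
This is a contradiction; hence L is not regular.

a^{p²+k}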